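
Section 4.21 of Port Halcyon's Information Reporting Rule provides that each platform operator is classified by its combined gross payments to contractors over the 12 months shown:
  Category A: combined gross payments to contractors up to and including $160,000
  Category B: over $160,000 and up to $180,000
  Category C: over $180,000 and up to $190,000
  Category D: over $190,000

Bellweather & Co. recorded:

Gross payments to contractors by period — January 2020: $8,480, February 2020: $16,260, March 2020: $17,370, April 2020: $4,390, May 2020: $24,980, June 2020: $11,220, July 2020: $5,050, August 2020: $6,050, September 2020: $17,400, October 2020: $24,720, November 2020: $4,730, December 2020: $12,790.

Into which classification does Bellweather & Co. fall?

Combined gross payments to contractors: $8,480 + $16,260 + $17,370 + $4,390 + $24,980 + $11,220 + $5,050 + $6,050 + $17,400 + $24,720 + $4,730 + $12,790 = $153,440.
$153,440 ≤ $160,000, so Category A applies.

Category A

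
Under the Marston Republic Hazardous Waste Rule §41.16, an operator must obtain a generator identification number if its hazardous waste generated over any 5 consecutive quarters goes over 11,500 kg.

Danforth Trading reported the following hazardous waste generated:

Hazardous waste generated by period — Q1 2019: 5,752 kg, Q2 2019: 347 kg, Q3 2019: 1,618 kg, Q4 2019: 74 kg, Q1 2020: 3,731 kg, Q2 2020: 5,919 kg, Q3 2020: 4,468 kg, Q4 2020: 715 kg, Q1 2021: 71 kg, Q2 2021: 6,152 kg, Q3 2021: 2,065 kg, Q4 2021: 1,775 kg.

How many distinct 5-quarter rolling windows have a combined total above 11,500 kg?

7

Q1 2019–Q1 2020: 5,752 kg + 347 kg + 1,618 kg + 74 kg + 3,731 kg = 11,522 kg (over)
Q2 2019–Q2 2020: 347 kg + 1,618 kg + 74 kg + 3,731 kg + 5,919 kg = 11,689 kg (over)
Q3 2019–Q3 2020: 1,618 kg + 74 kg + 3,731 kg + 5,919 kg + 4,468 kg = 15,810 kg (over)
Q4 2019–Q4 2020: 74 kg + 3,731 kg + 5,919 kg + 4,468 kg + 715 kg = 14,907 kg (over)
Q1 2020–Q1 2021: 3,731 kg + 5,919 kg + 4,468 kg + 715 kg + 71 kg = 14,904 kg (over)
Q2 2020–Q2 2021: 5,919 kg + 4,468 kg + 715 kg + 71 kg + 6,152 kg = 17,325 kg (over)
Q3 2020–Q3 2021: 4,468 kg + 715 kg + 71 kg + 6,152 kg + 2,065 kg = 13,471 kg (over)
Q4 2020–Q4 2021: 715 kg + 71 kg + 6,152 kg + 2,065 kg + 1,775 kg = 10,778 kg (under)
7 windows exceed the threshold.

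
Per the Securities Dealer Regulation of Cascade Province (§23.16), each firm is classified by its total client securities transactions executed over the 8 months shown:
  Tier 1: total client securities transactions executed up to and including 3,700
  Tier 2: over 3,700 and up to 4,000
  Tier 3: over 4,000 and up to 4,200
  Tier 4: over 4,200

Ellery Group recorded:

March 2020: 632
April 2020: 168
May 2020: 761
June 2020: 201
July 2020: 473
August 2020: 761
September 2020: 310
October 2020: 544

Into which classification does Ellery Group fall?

Total client securities transactions executed: 632 + 168 + 761 + 201 + 473 + 761 + 310 + 544 = 3,850.
3,700 < 3,850 ≤ 4,000, so Tier 2 applies.

Tier 2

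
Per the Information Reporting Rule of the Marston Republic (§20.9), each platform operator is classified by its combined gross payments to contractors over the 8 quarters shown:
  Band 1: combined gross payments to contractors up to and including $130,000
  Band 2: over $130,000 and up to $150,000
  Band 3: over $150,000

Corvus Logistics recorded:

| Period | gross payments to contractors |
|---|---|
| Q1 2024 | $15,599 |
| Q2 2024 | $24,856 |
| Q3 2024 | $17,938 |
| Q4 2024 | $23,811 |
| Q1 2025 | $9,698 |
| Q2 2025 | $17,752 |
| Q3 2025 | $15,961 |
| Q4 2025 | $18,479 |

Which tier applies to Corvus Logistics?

Band 2

Combined gross payments to contractors: $15,599 + $24,856 + $17,938 + $23,811 + $9,698 + $17,752 + $15,961 + $18,479 = $144,094.
$130,000 < $144,094 ≤ $150,000, so Band 2 applies.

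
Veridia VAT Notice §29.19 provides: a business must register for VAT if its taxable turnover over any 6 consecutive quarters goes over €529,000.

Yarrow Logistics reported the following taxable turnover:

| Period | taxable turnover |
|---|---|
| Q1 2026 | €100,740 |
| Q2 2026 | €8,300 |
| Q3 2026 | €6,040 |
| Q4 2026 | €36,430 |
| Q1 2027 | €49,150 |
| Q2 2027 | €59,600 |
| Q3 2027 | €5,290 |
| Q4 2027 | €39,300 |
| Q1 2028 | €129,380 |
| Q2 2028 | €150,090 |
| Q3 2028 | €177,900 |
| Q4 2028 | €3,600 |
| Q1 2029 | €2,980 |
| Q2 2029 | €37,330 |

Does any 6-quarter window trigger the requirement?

Yes

Q1 2026–Q2 2027: €100,740 + €8,300 + €6,040 + €36,430 + €49,150 + €59,600 = €260,260 (under)
Q2 2026–Q3 2027: €8,300 + €6,040 + €36,430 + €49,150 + €59,600 + €5,290 = €164,810 (under)
Q3 2026–Q4 2027: €6,040 + €36,430 + €49,150 + €59,600 + €5,290 + €39,300 = €195,810 (under)
Q4 2026–Q1 2028: €36,430 + €49,150 + €59,600 + €5,290 + €39,300 + €129,380 = €319,150 (under)
Q1 2027–Q2 2028: €49,150 + €59,600 + €5,290 + €39,300 + €129,380 + €150,090 = €432,810 (under)
Q2 2027–Q3 2028: €59,600 + €5,290 + €39,300 + €129,380 + €150,090 + €177,900 = €561,560 (over)
Q3 2027–Q4 2028: €5,290 + €39,300 + €129,380 + €150,090 + €177,900 + €3,600 = €505,560 (under)
Q4 2027–Q1 2029: €39,300 + €129,380 + €150,090 + €177,900 + €3,600 + €2,980 = €503,250 (under)
Q1 2028–Q2 2029: €129,380 + €150,090 + €177,900 + €3,600 + €2,980 + €37,330 = €501,280 (under)
At least one window exceeds €529,000.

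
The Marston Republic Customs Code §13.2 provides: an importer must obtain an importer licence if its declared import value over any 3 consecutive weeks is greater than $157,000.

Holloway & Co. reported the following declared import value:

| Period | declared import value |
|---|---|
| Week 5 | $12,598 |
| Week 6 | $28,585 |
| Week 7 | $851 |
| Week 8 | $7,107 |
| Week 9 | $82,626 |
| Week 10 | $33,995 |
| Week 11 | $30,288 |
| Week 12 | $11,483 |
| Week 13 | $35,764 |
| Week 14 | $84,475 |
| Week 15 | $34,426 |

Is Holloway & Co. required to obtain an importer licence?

No

Week 5–Week 7: $12,598 + $28,585 + $851 = $42,034 (under)
Week 6–Week 8: $28,585 + $851 + $7,107 = $36,543 (under)
Week 7–Week 9: $851 + $7,107 + $82,626 = $90,584 (under)
Week 8–Week 10: $7,107 + $82,626 + $33,995 = $123,728 (under)
Week 9–Week 11: $82,626 + $33,995 + $30,288 = $146,909 (under)
Week 10–Week 12: $33,995 + $30,288 + $11,483 = $75,766 (under)
Week 11–Week 13: $30,288 + $11,483 + $35,764 = $77,535 (under)
Week 12–Week 14: $11,483 + $35,764 + $84,475 = $131,722 (under)
Week 13–Week 15: $35,764 + $84,475 + $34,426 = $154,665 (under)
No window exceeds $157,000.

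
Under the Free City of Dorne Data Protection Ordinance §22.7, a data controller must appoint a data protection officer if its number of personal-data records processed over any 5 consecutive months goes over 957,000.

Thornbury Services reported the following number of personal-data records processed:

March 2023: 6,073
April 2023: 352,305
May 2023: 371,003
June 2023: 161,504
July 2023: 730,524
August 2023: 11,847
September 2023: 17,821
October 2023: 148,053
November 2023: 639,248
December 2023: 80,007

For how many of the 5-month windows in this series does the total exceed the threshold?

March 2023–July 2023: 6,073 + 352,305 + 371,003 + 161,504 + 730,524 = 1,621,409 (over)
April 2023–August 2023: 352,305 + 371,003 + 161,504 + 730,524 + 11,847 = 1,627,183 (over)
May 2023–September 2023: 371,003 + 161,504 + 730,524 + 11,847 + 17,821 = 1,292,699 (over)
June 2023–October 2023: 161,504 + 730,524 + 11,847 + 17,821 + 148,053 = 1,069,749 (over)
July 2023–November 2023: 730,524 + 11,847 + 17,821 + 148,053 + 639,248 = 1,547,493 (over)
August 2023–December 2023: 11,847 + 17,821 + 148,053 + 639,248 + 80,007 = 896,976 (under)
5 windows exceed the threshold.

5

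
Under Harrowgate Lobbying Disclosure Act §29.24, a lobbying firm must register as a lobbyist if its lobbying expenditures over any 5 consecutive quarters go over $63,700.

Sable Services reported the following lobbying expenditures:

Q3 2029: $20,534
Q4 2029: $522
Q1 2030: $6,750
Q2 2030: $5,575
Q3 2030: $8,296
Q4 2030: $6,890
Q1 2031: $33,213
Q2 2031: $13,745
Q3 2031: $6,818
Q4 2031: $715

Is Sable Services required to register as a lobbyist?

Q3 2029–Q3 2030: $20,534 + $522 + $6,750 + $5,575 + $8,296 = $41,677 (under)
Q4 2029–Q4 2030: $522 + $6,750 + $5,575 + $8,296 + $6,890 = $28,033 (under)
Q1 2030–Q1 2031: $6,750 + $5,575 + $8,296 + $6,890 + $33,213 = $60,724 (under)
Q2 2030–Q2 2031: $5,575 + $8,296 + $6,890 + $33,213 + $13,745 = $67,719 (over)
Q3 2030–Q3 2031: $8,296 + $6,890 + $33,213 + $13,745 + $6,818 = $68,962 (over)
Q4 2030–Q4 2031: $6,890 + $33,213 + $13,745 + $6,818 + $715 = $61,381 (under)
At least one window exceeds $63,700.

Yes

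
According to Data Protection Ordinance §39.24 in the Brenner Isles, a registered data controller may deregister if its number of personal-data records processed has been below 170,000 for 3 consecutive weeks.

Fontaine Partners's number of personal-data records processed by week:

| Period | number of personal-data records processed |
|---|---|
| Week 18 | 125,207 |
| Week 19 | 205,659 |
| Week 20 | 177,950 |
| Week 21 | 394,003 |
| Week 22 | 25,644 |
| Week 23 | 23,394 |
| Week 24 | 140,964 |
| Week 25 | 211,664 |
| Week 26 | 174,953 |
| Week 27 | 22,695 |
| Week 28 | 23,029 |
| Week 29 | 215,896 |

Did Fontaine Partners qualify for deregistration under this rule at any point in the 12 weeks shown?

Weeks below 170,000: Week 18, Week 22, Week 23, Week 24, Week 27, Week 28.
Longest run of consecutive weeks below the threshold: 3.
3 ≥ 3, so Fontaine Partners became eligible.

Yes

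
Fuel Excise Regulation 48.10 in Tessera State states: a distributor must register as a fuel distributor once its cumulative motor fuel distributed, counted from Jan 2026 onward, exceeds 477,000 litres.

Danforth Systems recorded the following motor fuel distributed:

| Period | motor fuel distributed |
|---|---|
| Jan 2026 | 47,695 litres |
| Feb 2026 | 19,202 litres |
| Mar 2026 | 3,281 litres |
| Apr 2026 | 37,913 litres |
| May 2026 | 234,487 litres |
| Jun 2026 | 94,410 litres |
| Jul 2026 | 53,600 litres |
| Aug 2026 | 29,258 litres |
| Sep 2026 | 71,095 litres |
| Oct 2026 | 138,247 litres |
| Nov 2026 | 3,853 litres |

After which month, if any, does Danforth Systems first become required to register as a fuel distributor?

Through Jan 2026: 47,695 litres
Through Feb 2026: 66,897 litres
Through Mar 2026: 70,178 litres
Through Apr 2026: 108,091 litres
Through May 2026: 342,578 litres
Through Jun 2026: 436,988 litres
Through Jul 2026: 490,588 litres ← exceeds threshold

Jul 2026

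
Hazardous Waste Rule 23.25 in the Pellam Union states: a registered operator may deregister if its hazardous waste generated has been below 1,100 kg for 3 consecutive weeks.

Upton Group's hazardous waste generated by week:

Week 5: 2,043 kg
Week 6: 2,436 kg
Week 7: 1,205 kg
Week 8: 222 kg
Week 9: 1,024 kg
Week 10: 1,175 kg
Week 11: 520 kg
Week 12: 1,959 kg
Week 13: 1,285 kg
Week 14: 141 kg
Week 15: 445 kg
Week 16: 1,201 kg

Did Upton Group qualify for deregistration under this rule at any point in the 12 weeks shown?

Weeks below 1,100 kg: Week 8, Week 9, Week 11, Week 14, Week 15.
Longest run of consecutive weeks below the threshold: 2.
2 < 3, so Upton Group never became eligible.

No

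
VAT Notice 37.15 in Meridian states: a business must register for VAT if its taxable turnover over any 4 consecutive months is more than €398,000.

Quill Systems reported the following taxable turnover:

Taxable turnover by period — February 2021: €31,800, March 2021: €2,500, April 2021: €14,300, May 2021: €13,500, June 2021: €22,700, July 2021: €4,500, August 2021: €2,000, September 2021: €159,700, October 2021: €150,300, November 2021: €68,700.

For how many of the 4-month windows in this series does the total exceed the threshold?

0

February 2021–May 2021: €31,800 + €2,500 + €14,300 + €13,500 = €62,100 (under)
March 2021–June 2021: €2,500 + €14,300 + €13,500 + €22,700 = €53,000 (under)
April 2021–July 2021: €14,300 + €13,500 + €22,700 + €4,500 = €55,000 (under)
May 2021–August 2021: €13,500 + €22,700 + €4,500 + €2,000 = €42,700 (under)
June 2021–September 2021: €22,700 + €4,500 + €2,000 + €159,700 = €188,900 (under)
July 2021–October 2021: €4,500 + €2,000 + €159,700 + €150,300 = €316,500 (under)
August 2021–November 2021: €2,000 + €159,700 + €150,300 + €68,700 = €380,700 (under)
0 windows exceed the threshold.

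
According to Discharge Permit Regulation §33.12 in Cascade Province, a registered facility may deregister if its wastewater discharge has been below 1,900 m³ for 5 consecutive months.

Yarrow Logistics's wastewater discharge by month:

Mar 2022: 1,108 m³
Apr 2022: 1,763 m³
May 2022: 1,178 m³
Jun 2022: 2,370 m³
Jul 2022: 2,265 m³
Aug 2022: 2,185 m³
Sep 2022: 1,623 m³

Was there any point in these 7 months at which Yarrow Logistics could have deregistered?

Months below 1,900 m³: Mar 2022, Apr 2022, May 2022, Sep 2022.
Longest run of consecutive months below the threshold: 3.
3 < 5, so Yarrow Logistics never became eligible.

No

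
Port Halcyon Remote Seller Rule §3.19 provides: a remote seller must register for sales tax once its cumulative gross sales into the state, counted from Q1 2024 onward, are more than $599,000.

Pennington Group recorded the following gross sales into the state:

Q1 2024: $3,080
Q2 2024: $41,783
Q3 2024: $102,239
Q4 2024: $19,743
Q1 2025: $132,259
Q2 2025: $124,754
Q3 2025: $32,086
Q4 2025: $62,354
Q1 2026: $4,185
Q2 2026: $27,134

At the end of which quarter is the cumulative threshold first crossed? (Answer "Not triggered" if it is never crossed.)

Through Q1 2024: $3,080
Through Q2 2024: $44,863
Through Q3 2024: $147,102
Through Q4 2024: $166,845
Through Q1 2025: $299,104
Through Q2 2025: $423,858
Through Q3 2025: $455,944
Through Q4 2025: $518,298
Through Q1 2026: $522,483
Through Q2 2026: $549,617
Final cumulative total $549,617 ≤ $599,000; the threshold is never exceeded.

Not triggered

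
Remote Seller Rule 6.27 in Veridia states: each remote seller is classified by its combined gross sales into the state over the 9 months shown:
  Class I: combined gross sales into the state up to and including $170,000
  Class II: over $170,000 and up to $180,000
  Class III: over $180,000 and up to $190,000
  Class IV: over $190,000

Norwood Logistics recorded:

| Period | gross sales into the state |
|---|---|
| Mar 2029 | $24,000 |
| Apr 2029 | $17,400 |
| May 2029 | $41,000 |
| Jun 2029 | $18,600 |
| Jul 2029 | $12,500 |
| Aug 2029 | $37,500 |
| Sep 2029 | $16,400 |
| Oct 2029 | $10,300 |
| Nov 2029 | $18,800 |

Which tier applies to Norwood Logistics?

Class IV

Combined gross sales into the state: $24,000 + $17,400 + $41,000 + $18,600 + $12,500 + $37,500 + $16,400 + $10,300 + $18,800 = $196,500.
$196,500 > $190,000, so Class IV applies.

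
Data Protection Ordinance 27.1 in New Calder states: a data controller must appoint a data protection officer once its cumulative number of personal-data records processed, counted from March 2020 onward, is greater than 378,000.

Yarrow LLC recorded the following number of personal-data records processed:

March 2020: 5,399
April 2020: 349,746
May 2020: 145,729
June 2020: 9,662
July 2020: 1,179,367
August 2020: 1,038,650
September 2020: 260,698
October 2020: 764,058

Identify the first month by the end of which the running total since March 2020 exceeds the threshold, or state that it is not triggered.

May 2020

Through March 2020: 5,399
Through April 2020: 355,145
Through May 2020: 500,874 ← exceeds threshold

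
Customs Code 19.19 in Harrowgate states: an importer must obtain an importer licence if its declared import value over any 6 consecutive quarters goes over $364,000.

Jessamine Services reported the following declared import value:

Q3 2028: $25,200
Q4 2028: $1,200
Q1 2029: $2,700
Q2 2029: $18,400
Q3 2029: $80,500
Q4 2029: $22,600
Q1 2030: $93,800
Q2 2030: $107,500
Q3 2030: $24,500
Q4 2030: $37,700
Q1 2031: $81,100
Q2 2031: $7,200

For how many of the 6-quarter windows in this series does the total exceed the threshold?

Q3 2028–Q4 2029: $25,200 + $1,200 + $2,700 + $18,400 + $80,500 + $22,600 = $150,600 (under)
Q4 2028–Q1 2030: $1,200 + $2,700 + $18,400 + $80,500 + $22,600 + $93,800 = $219,200 (under)
Q1 2029–Q2 2030: $2,700 + $18,400 + $80,500 + $22,600 + $93,800 + $107,500 = $325,500 (under)
Q2 2029–Q3 2030: $18,400 + $80,500 + $22,600 + $93,800 + $107,500 + $24,500 = $347,300 (under)
Q3 2029–Q4 2030: $80,500 + $22,600 + $93,800 + $107,500 + $24,500 + $37,700 = $366,600 (over)
Q4 2029–Q1 2031: $22,600 + $93,800 + $107,500 + $24,500 + $37,700 + $81,100 = $367,200 (over)
Q1 2030–Q2 2031: $93,800 + $107,500 + $24,500 + $37,700 + $81,100 + $7,200 = $351,800 (under)
2 windows exceed the threshold.

2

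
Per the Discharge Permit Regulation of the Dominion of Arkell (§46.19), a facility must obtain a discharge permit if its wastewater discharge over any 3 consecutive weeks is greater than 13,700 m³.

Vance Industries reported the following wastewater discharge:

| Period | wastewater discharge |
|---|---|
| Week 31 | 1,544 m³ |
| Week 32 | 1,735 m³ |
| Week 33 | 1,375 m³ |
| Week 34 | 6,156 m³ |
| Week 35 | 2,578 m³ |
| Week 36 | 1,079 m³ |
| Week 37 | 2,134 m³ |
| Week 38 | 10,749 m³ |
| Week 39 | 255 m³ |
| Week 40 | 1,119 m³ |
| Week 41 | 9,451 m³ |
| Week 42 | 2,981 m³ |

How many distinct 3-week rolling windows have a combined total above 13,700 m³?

Week 31–Week 33: 1,544 m³ + 1,735 m³ + 1,375 m³ = 4,654 m³ (under)
Week 32–Week 34: 1,735 m³ + 1,375 m³ + 6,156 m³ = 9,266 m³ (under)
Week 33–Week 35: 1,375 m³ + 6,156 m³ + 2,578 m³ = 10,109 m³ (under)
Week 34–Week 36: 6,156 m³ + 2,578 m³ + 1,079 m³ = 9,813 m³ (under)
Week 35–Week 37: 2,578 m³ + 1,079 m³ + 2,134 m³ = 5,791 m³ (under)
Week 36–Week 38: 1,079 m³ + 2,134 m³ + 10,749 m³ = 13,962 m³ (over)
Week 37–Week 39: 2,134 m³ + 10,749 m³ + 255 m³ = 13,138 m³ (under)
Week 38–Week 40: 10,749 m³ + 255 m³ + 1,119 m³ = 12,123 m³ (under)
Week 39–Week 41: 255 m³ + 1,119 m³ + 9,451 m³ = 10,825 m³ (under)
Week 40–Week 42: 1,119 m³ + 9,451 m³ + 2,981 m³ = 13,551 m³ (under)
1 window exceeds the threshold.

1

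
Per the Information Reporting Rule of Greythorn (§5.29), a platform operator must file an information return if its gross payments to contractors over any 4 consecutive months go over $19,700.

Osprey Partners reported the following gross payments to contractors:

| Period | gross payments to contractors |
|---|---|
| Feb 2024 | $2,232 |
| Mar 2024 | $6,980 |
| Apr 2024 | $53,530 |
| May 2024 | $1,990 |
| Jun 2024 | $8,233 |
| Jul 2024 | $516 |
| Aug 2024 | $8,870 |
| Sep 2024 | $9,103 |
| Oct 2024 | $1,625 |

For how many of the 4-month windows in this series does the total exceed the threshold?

Feb 2024–May 2024: $2,232 + $6,980 + $53,530 + $1,990 = $64,732 (over)
Mar 2024–Jun 2024: $6,980 + $53,530 + $1,990 + $8,233 = $70,733 (over)
Apr 2024–Jul 2024: $53,530 + $1,990 + $8,233 + $516 = $64,269 (over)
May 2024–Aug 2024: $1,990 + $8,233 + $516 + $8,870 = $19,609 (under)
Jun 2024–Sep 2024: $8,233 + $516 + $8,870 + $9,103 = $26,722 (over)
Jul 2024–Oct 2024: $516 + $8,870 + $9,103 + $1,625 = $20,114 (over)
5 windows exceed the threshold.

5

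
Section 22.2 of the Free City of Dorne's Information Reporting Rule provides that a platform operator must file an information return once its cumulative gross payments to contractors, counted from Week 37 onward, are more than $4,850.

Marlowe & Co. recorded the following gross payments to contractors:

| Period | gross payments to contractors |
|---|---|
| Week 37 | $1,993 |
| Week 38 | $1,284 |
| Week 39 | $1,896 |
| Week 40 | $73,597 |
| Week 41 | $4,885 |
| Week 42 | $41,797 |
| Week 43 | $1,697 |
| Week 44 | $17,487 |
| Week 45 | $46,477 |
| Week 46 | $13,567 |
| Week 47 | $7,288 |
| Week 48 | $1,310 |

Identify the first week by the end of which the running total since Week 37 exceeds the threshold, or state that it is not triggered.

Week 39

Through Week 37: $1,993
Through Week 38: $3,277
Through Week 39: $5,173 ← exceeds threshold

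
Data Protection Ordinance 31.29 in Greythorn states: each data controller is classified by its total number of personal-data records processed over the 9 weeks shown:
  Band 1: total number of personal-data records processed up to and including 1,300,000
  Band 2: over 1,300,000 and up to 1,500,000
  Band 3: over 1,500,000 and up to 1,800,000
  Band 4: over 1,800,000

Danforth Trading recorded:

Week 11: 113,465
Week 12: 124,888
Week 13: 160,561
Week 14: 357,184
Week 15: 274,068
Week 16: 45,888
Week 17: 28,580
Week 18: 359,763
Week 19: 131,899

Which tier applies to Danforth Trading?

Total number of personal-data records processed: 113,465 + 124,888 + 160,561 + 357,184 + 274,068 + 45,888 + 28,580 + 359,763 + 131,899 = 1,596,296.
1,500,000 < 1,596,296 ≤ 1,800,000, so Band 3 applies.

Band 3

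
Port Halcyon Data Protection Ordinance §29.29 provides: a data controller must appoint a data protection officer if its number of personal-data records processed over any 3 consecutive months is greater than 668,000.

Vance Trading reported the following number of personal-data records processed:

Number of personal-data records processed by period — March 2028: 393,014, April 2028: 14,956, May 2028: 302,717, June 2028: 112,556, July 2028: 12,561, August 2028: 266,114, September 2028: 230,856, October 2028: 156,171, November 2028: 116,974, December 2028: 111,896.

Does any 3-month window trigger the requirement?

Yes

March 2028–May 2028: 393,014 + 14,956 + 302,717 = 710,687 (over)
April 2028–June 2028: 14,956 + 302,717 + 112,556 = 430,229 (under)
May 2028–July 2028: 302,717 + 112,556 + 12,561 = 427,834 (under)
June 2028–August 2028: 112,556 + 12,561 + 266,114 = 391,231 (under)
July 2028–September 2028: 12,561 + 266,114 + 230,856 = 509,531 (under)
August 2028–October 2028: 266,114 + 230,856 + 156,171 = 653,141 (under)
September 2028–November 2028: 230,856 + 156,171 + 116,974 = 504,001 (under)
October 2028–December 2028: 156,171 + 116,974 + 111,896 = 385,041 (under)
At least one window exceeds 668,000.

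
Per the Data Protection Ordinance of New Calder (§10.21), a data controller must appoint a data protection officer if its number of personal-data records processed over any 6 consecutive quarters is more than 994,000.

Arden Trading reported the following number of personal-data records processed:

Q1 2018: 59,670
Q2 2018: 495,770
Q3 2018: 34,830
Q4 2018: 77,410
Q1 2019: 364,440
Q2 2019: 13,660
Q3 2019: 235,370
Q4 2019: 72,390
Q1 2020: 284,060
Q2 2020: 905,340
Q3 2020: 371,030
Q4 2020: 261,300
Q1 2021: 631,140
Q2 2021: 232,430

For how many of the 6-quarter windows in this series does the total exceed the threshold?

8

Q1 2018–Q2 2019: 59,670 + 495,770 + 34,830 + 77,410 + 364,440 + 13,660 = 1,045,780 (over)
Q2 2018–Q3 2019: 495,770 + 34,830 + 77,410 + 364,440 + 13,660 + 235,370 = 1,221,480 (over)
Q3 2018–Q4 2019: 34,830 + 77,410 + 364,440 + 13,660 + 235,370 + 72,390 = 798,100 (under)
Q4 2018–Q1 2020: 77,410 + 364,440 + 13,660 + 235,370 + 72,390 + 284,060 = 1,047,330 (over)
Q1 2019–Q2 2020: 364,440 + 13,660 + 235,370 + 72,390 + 284,060 + 905,340 = 1,875,260 (over)
Q2 2019–Q3 2020: 13,660 + 235,370 + 72,390 + 284,060 + 905,340 + 371,030 = 1,881,850 (over)
Q3 2019–Q4 2020: 235,370 + 72,390 + 284,060 + 905,340 + 371,030 + 261,300 = 2,129,490 (over)
Q4 2019–Q1 2021: 72,390 + 284,060 + 905,340 + 371,030 + 261,300 + 631,140 = 2,525,260 (over)
Q1 2020–Q2 2021: 284,060 + 905,340 + 371,030 + 261,300 + 631,140 + 232,430 = 2,685,300 (over)
8 windows exceed the threshold.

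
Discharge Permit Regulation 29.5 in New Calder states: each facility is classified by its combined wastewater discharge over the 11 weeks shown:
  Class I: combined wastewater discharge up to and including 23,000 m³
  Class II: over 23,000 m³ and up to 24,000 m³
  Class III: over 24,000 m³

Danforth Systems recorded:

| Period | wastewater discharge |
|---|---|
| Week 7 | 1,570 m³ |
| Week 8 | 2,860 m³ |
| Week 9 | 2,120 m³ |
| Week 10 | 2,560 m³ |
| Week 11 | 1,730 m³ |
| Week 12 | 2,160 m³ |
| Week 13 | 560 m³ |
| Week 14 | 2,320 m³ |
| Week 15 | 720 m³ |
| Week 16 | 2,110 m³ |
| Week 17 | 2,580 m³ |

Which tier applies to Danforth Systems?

Class I

Combined wastewater discharge: 1,570 m³ + 2,860 m³ + 2,120 m³ + 2,560 m³ + 1,730 m³ + 2,160 m³ + 560 m³ + 2,320 m³ + 720 m³ + 2,110 m³ + 2,580 m³ = 21,290 m³.
21,290 m³ ≤ 23,000 m³, so Class I applies.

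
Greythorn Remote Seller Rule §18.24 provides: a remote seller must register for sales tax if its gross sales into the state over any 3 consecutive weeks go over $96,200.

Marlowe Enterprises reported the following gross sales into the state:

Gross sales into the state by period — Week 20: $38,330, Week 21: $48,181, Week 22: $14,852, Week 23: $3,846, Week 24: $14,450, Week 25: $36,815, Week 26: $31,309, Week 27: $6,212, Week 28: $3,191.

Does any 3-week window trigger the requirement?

Week 20–Week 22: $38,330 + $48,181 + $14,852 = $101,363 (over)
Week 21–Week 23: $48,181 + $14,852 + $3,846 = $66,879 (under)
Week 22–Week 24: $14,852 + $3,846 + $14,450 = $33,148 (under)
Week 23–Week 25: $3,846 + $14,450 + $36,815 = $55,111 (under)
Week 24–Week 26: $14,450 + $36,815 + $31,309 = $82,574 (under)
Week 25–Week 27: $36,815 + $31,309 + $6,212 = $74,336 (under)
Week 26–Week 28: $31,309 + $6,212 + $3,191 = $40,712 (under)
At least one window exceeds $96,200.

Yes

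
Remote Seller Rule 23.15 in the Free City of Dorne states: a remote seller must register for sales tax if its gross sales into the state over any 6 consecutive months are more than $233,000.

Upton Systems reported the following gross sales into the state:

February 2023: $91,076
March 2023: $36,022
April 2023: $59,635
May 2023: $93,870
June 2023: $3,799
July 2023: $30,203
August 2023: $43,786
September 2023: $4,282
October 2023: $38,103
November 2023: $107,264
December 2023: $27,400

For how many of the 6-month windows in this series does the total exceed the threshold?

4

February 2023–July 2023: $91,076 + $36,022 + $59,635 + $93,870 + $3,799 + $30,203 = $314,605 (over)
March 2023–August 2023: $36,022 + $59,635 + $93,870 + $3,799 + $30,203 + $43,786 = $267,315 (over)
April 2023–September 2023: $59,635 + $93,870 + $3,799 + $30,203 + $43,786 + $4,282 = $235,575 (over)
May 2023–October 2023: $93,870 + $3,799 + $30,203 + $43,786 + $4,282 + $38,103 = $214,043 (under)
June 2023–November 2023: $3,799 + $30,203 + $43,786 + $4,282 + $38,103 + $107,264 = $227,437 (under)
July 2023–December 2023: $30,203 + $43,786 + $4,282 + $38,103 + $107,264 + $27,400 = $251,038 (over)
4 windows exceed the threshold.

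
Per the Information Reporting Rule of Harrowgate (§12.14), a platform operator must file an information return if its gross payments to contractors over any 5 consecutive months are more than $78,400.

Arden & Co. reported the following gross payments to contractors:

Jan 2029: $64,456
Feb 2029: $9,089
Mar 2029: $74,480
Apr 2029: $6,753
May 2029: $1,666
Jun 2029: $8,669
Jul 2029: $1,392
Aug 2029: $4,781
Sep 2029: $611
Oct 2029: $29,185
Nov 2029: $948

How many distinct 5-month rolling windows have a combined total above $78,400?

Jan 2029–May 2029: $64,456 + $9,089 + $74,480 + $6,753 + $1,666 = $156,444 (over)
Feb 2029–Jun 2029: $9,089 + $74,480 + $6,753 + $1,666 + $8,669 = $100,657 (over)
Mar 2029–Jul 2029: $74,480 + $6,753 + $1,666 + $8,669 + $1,392 = $92,960 (over)
Apr 2029–Aug 2029: $6,753 + $1,666 + $8,669 + $1,392 + $4,781 = $23,261 (under)
May 2029–Sep 2029: $1,666 + $8,669 + $1,392 + $4,781 + $611 = $17,119 (under)
Jun 2029–Oct 2029: $8,669 + $1,392 + $4,781 + $611 + $29,185 = $44,638 (under)
Jul 2029–Nov 2029: $1,392 + $4,781 + $611 + $29,185 + $948 = $36,917 (under)
3 windows exceed the threshold.

3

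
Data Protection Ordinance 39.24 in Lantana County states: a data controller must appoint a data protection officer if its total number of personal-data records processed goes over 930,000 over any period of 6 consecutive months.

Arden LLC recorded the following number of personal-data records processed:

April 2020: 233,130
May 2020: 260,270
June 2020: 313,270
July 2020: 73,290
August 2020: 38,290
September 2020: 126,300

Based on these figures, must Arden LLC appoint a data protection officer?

Total number of personal-data records processed: 233,130 + 260,270 + 313,270 + 73,290 + 38,290 + 126,300 = 1,044,550.
1,044,550 > 930,000, so the threshold is exceeded.

Yes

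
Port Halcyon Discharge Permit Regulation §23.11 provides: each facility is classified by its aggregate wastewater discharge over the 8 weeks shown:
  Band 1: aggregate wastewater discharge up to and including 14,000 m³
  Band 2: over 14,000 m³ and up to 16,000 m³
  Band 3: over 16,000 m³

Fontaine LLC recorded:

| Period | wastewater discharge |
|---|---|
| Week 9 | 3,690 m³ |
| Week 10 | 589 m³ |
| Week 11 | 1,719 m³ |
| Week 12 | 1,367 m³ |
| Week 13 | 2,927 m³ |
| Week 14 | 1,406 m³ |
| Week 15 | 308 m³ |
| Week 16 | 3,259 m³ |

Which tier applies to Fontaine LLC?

Band 2

Aggregate wastewater discharge: 3,690 m³ + 589 m³ + 1,719 m³ + 1,367 m³ + 2,927 m³ + 1,406 m³ + 308 m³ + 3,259 m³ = 15,265 m³.
14,000 m³ < 15,265 m³ ≤ 16,000 m³, so Band 2 applies.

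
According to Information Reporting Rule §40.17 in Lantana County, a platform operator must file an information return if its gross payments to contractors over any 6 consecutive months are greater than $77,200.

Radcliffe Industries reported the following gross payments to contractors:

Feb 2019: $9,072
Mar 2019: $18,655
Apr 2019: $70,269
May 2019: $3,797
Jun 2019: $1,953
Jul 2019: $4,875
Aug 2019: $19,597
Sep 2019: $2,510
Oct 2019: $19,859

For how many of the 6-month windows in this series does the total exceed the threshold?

3

Feb 2019–Jul 2019: $9,072 + $18,655 + $70,269 + $3,797 + $1,953 + $4,875 = $108,621 (over)
Mar 2019–Aug 2019: $18,655 + $70,269 + $3,797 + $1,953 + $4,875 + $19,597 = $119,146 (over)
Apr 2019–Sep 2019: $70,269 + $3,797 + $1,953 + $4,875 + $19,597 + $2,510 = $103,001 (over)
May 2019–Oct 2019: $3,797 + $1,953 + $4,875 + $19,597 + $2,510 + $19,859 = $52,591 (under)
3 windows exceed the threshold.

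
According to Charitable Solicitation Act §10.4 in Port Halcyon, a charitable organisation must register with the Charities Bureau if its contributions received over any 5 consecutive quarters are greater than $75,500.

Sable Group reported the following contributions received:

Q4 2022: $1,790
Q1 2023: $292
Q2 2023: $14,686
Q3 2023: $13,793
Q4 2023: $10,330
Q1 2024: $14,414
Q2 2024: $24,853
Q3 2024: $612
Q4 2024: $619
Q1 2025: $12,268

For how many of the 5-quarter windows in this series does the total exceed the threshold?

Q4 2022–Q4 2023: $1,790 + $292 + $14,686 + $13,793 + $10,330 = $40,891 (under)
Q1 2023–Q1 2024: $292 + $14,686 + $13,793 + $10,330 + $14,414 = $53,515 (under)
Q2 2023–Q2 2024: $14,686 + $13,793 + $10,330 + $14,414 + $24,853 = $78,076 (over)
Q3 2023–Q3 2024: $13,793 + $10,330 + $14,414 + $24,853 + $612 = $64,002 (under)
Q4 2023–Q4 2024: $10,330 + $14,414 + $24,853 + $612 + $619 = $50,828 (under)
Q1 2024–Q1 2025: $14,414 + $24,853 + $612 + $619 + $12,268 = $52,766 (under)
1 window exceeds the threshold.

1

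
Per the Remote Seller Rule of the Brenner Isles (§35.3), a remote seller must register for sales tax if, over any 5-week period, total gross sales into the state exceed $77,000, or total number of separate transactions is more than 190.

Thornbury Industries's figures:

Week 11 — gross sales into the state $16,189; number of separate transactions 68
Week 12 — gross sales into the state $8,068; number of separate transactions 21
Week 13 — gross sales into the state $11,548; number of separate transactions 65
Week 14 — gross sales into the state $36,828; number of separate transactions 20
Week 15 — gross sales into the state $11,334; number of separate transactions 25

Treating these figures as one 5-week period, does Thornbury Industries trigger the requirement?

Total gross sales into the state: $16,189 + $8,068 + $11,548 + $36,828 + $11,334 = $83,967 (> $77,000).
Total number of separate transactions: 68 + 21 + 65 + 20 + 25 = 199 (> 190).
The test is 'or': at least one threshold is exceeded.

Yes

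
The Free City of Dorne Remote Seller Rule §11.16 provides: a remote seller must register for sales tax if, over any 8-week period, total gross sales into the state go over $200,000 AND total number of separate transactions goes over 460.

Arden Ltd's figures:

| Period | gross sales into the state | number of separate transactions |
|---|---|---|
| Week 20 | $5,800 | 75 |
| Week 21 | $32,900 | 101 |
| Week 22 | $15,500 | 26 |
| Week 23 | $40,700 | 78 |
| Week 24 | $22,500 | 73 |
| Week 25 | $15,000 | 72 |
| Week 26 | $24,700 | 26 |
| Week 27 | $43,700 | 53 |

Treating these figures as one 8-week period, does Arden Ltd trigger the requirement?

Yes

Total gross sales into the state: $5,800 + $32,900 + $15,500 + $40,700 + $22,500 + $15,000 + $24,700 + $43,700 = $200,800 (> $200,000).
Total number of separate transactions: 75 + 101 + 26 + 78 + 73 + 72 + 26 + 53 = 504 (> 460).
The test is 'and': both thresholds are exceeded.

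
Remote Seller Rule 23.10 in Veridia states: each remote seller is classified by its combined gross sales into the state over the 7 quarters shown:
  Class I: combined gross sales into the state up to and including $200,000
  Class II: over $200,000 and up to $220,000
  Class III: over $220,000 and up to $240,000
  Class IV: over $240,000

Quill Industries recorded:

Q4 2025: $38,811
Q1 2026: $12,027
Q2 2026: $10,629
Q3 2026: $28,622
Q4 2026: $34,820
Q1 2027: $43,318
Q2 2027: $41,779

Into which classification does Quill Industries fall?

Combined gross sales into the state: $38,811 + $12,027 + $10,629 + $28,622 + $34,820 + $43,318 + $41,779 = $210,006.
$200,000 < $210,006 ≤ $220,000, so Class II applies.

Class II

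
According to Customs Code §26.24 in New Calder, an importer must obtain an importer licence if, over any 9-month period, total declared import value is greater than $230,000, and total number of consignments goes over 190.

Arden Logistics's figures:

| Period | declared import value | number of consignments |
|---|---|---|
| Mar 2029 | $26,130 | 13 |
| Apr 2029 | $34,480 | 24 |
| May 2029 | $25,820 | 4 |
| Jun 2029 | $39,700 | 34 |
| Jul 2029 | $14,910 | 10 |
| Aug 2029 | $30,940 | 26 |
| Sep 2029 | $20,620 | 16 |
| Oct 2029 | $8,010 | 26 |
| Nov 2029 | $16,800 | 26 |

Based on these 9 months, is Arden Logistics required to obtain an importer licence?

No

Total declared import value: $26,130 + $34,480 + $25,820 + $39,700 + $14,910 + $30,940 + $20,620 + $8,010 + $16,800 = $217,410 (≤ $230,000).
Total number of consignments: 13 + 24 + 4 + 34 + 10 + 26 + 16 + 26 + 26 = 179 (≤ 190).
The test is 'and': the rule requires both, and at least one is not exceeded.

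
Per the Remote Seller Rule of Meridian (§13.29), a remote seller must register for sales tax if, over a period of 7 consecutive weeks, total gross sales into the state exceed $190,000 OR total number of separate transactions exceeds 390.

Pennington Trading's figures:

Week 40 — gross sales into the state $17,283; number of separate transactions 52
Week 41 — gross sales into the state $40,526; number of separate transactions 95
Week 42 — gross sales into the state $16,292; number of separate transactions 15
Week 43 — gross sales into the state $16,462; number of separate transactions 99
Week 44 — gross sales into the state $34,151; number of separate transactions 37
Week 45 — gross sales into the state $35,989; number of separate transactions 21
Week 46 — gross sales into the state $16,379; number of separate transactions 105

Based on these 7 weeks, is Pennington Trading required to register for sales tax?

Total gross sales into the state: $17,283 + $40,526 + $16,292 + $16,462 + $34,151 + $35,989 + $16,379 = $177,082 (≤ $190,000).
Total number of separate transactions: 52 + 95 + 15 + 99 + 37 + 21 + 105 = 424 (> 390).
The test is 'or': at least one threshold is exceeded.

Yes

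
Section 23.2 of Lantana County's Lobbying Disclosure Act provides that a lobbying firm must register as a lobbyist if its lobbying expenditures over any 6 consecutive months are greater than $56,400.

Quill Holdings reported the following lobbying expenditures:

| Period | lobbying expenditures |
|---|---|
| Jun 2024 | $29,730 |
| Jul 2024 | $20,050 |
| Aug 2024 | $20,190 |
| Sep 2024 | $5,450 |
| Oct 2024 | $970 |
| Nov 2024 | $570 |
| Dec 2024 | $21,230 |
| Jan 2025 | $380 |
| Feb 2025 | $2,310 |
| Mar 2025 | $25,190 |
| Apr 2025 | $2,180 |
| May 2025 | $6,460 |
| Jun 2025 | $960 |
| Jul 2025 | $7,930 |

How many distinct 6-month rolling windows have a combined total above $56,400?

3

Jun 2024–Nov 2024: $29,730 + $20,050 + $20,190 + $5,450 + $970 + $570 = $76,960 (over)
Jul 2024–Dec 2024: $20,050 + $20,190 + $5,450 + $970 + $570 + $21,230 = $68,460 (over)
Aug 2024–Jan 2025: $20,190 + $5,450 + $970 + $570 + $21,230 + $380 = $48,790 (under)
Sep 2024–Feb 2025: $5,450 + $970 + $570 + $21,230 + $380 + $2,310 = $30,910 (under)
Oct 2024–Mar 2025: $970 + $570 + $21,230 + $380 + $2,310 + $25,190 = $50,650 (under)
Nov 2024–Apr 2025: $570 + $21,230 + $380 + $2,310 + $25,190 + $2,180 = $51,860 (under)
Dec 2024–May 2025: $21,230 + $380 + $2,310 + $25,190 + $2,180 + $6,460 = $57,750 (over)
Jan 2025–Jun 2025: $380 + $2,310 + $25,190 + $2,180 + $6,460 + $960 = $37,480 (under)
Feb 2025–Jul 2025: $2,310 + $25,190 + $2,180 + $6,460 + $960 + $7,930 = $45,030 (under)
3 windows exceed the threshold.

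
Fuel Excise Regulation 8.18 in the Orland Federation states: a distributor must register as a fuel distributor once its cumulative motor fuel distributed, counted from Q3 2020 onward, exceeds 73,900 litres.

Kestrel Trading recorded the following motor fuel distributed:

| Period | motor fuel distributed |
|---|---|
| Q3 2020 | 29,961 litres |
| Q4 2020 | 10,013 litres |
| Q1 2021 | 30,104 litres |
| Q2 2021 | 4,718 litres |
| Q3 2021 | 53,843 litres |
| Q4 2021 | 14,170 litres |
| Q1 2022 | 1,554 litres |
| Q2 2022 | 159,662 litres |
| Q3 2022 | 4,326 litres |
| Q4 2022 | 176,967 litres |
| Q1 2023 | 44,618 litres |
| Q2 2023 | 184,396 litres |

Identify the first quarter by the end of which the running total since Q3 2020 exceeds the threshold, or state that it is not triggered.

Q2 2021

Through Q3 2020: 29,961 litres
Through Q4 2020: 39,974 litres
Through Q1 2021: 70,078 litres
Through Q2 2021: 74,796 litres ← exceeds threshold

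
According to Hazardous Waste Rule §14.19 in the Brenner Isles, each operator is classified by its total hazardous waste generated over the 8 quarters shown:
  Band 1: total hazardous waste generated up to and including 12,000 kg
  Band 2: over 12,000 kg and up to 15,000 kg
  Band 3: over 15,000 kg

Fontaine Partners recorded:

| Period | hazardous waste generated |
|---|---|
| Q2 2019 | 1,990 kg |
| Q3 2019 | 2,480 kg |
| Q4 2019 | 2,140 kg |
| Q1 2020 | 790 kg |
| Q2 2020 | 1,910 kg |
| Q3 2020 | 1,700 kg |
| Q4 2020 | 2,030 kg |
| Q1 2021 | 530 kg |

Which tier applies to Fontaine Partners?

Total hazardous waste generated: 1,990 kg + 2,480 kg + 2,140 kg + 790 kg + 1,910 kg + 1,700 kg + 2,030 kg + 530 kg = 13,570 kg.
12,000 kg < 13,570 kg ≤ 15,000 kg, so Band 2 applies.

Band 2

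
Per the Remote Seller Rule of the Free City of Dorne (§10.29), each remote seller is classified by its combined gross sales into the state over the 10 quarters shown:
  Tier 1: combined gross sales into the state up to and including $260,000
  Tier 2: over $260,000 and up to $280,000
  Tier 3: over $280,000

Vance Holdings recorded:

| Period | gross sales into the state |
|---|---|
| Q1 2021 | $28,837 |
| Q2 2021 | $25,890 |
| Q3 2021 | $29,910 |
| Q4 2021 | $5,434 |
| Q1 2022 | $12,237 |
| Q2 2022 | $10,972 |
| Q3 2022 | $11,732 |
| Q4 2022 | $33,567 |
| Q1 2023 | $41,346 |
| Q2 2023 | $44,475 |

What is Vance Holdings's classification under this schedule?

Combined gross sales into the state: $28,837 + $25,890 + $29,910 + $5,434 + $12,237 + $10,972 + $11,732 + $33,567 + $41,346 + $44,475 = $244,400.
$244,400 ≤ $260,000, so Tier 1 applies.

Tier 1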